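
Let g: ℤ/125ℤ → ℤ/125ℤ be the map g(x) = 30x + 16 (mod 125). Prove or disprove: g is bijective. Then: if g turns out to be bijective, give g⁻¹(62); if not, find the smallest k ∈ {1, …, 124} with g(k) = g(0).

By definition, g is injective when g(x_1) = g(x_2) forces x_1 = x_2.
We have gcd(30, 125) = 5 > 1. Taking x_1 = 0 and x_2 = 25: g(0) = 16 and g(25) = 30·25 + 16 = 766 ≡ 16 (mod 125).
So g(0) = g(25) while 0 ≠ 25, thus g is not injective, hence not bijective.
Since g is not bijective, we find the least positive k with g(k) = g(0): this means 30k ≡ 0 (mod 125), i.e. 125 ∣ 30k. Since gcd(30, 125) = 5, dividing through by 5 this holds exactly when 25 ∣ 6k, and as gcd(6, 25) = 1, exactly when 25 ∣ k.
The smallest positive such k is 25.

25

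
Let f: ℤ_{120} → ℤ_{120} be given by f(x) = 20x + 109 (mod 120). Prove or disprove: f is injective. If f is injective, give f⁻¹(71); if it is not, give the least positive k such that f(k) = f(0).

6

We have gcd(20, 120) = 20 > 1. Taking s = 0 and t = 6: f(0) = 109 and f(6) = 20·6 + 109 = 229 ≡ 109 (mod 120).
So f(0) = f(6) while 0 ≠ 6, so f is not injective.
Since f is not injective, we find the least positive k with f(k) = f(0): this means 20k ≡ 0 (mod 120), i.e. 120 ∣ 20k. Since gcd(20, 120) = 20, dividing through by 20 this holds exactly when 6 ∣ k.
The smallest positive such k is 6.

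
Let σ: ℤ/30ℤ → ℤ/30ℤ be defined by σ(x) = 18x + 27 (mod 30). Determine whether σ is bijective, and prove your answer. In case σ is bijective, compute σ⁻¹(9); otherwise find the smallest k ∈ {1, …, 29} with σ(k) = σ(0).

Recall: injectivity means: for all s, t in the domain, σ(s) = σ(t) implies s = t.
We have gcd(18, 30) = 6 > 1. Taking s = 0 and t = 5: σ(0) = 27 and σ(5) = 18·5 + 27 = 117 ≡ 27 (mod 30).
So σ(0) = σ(5) while 0 ≠ 5, therefore σ is not injective, hence not bijective.
Since σ is not bijective, we find the least positive k with σ(k) = σ(0): this means 18k ≡ 0 (mod 30), i.e. 30 ∣ 18k. Since gcd(18, 30) = 6, dividing through by 6 this holds exactly when 5 ∣ 3k, and as gcd(3, 5) = 1, exactly when 5 ∣ k.
The smallest positive such k is 5.

5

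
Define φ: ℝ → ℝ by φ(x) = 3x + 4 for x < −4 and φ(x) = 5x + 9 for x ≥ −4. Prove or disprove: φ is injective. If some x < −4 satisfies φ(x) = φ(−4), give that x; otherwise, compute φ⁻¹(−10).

Both pieces are strictly increasing (slopes 3 and 5), so each is injective on its own interval.
The left piece maps (−∞, −4) onto (−∞, −8); the right piece maps [−4, ∞) onto [−11, ∞).
These images overlap. In particular φ(−4) = −11 (right piece), and solving 3x + 4 = −11 on the left piece gives x = −5 < −4.
So φ(−5) = φ(−4) with −5 ≠ −4, and φ is not injective. This x = −5 is the requested value below −4.

-5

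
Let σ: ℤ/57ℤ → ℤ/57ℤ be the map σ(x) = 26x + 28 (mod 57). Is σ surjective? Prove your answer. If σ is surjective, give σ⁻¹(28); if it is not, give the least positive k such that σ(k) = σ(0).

Since gcd(26, 57) = 1, 26 is invertible modulo 57. Euclid's algorithm: 57 = 2·26 + 5, 26 = 5·5 + 1; back-substituting gives 1 = 11·26 − 5·57, so 26⁻¹ ≡ 11 (mod 57).
For any y ∈ ℤ/57ℤ, x = 11(y − 28) mod 57 satisfies σ(x) = 26·11(y − 28) + 28 ≡ y (since 26·11 ≡ 1 mod 57). So every y has a preimage.
So σ is surjective.
Since σ is surjective, we find σ⁻¹(28): we need 26x ≡ 28 − 28 ≡ 0 (mod 57). Using 26⁻¹ = 11: x ≡ 11·0 = 0, so x = 0.
Check: σ(0) = 26·0 + 28 = 28 ≡ 28 (mod 57).

0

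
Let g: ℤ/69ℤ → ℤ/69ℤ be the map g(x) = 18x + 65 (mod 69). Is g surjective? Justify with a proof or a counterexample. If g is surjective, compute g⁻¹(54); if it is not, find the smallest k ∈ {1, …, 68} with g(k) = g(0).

By definition, g is surjective if every y in the codomain equals g(x) for some x in the domain.
Since gcd(18, 69) = 3, we have 18x ≡ 0 (mod 3) for all x, so g(x) ≡ 2 (mod 3).
But 0 ≢ 2 (mod 3), so 0 ∈ ℤ/69ℤ has no preimage. So g is not surjective.
Since g is not surjective, we find the least positive k with g(k) = g(0): this means 18k ≡ 0 (mod 69), i.e. 69 ∣ 18k. Since gcd(18, 69) = 3, dividing through by 3 this holds exactly when 23 ∣ 6k, and as gcd(6, 23) = 1, exactly when 23 ∣ k.
The smallest positive such k is 23.

23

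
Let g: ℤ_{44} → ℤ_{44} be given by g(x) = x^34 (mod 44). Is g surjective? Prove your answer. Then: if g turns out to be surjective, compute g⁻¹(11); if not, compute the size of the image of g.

g(10): Repeated squaring mod 44: 10^1 ≡ 10, 10^2 ≡ 10² = 100 ≡ 12, 10^4 ≡ 12² = 144 ≡ 12, 10^8 ≡ 12² = 144 ≡ 12, 10^16 ≡ 12² = 144 ≡ 12, 10^32 ≡ 12² = 144 ≡ 12. Since 34 = 32 + 2, 10^34 ≡ 12·12: 12·12 = 144 ≡ 12. So 10^34 ≡ 12 (mod 44).
g(12): Repeated squaring mod 44: 12^1 ≡ 12, 12^2 ≡ 12² = 144 ≡ 12, 12^4 ≡ 12² = 144 ≡ 12, 12^8 ≡ 12² = 144 ≡ 12, 12^16 ≡ 12² = 144 ≡ 12, 12^32 ≡ 12² = 144 ≡ 12. Since 34 = 32 + 2, 12^34 ≡ 12·12: 12·12 = 144 ≡ 12. So 12^34 ≡ 12 (mod 44).
So g(10) = g(12) = 12 while 10 ≠ 12, thus g is not injective.
A non-injective map from the 44-element set ℤ_{44} to itself takes at most 43 distinct values, so it cannot be surjective. Thus g is not surjective.
Since g is not surjective, we determine |image(g)|. Computing x^34 mod 44 for each x (by repeated squaring, reducing mod 44 at every step), the values g(0), g(1), …, g(43) are: 0, 1, 16, 37, 36, 9, 20, 25, 4, 5, 12, 33, 12, 5, 4, 25, 20, 9, 36, 37, 16, 1, 0, 1, 16, 37, 36, 9, 20, 25, 4, 5, 12, 33, 12, 5, 4, 25, 20, 9, 36, 37, 16, 1.
The distinct values are {0, 1, 4, 5, 9, 12, 16, 20, 25, 33, 36, 37}; there are 12 of them.

12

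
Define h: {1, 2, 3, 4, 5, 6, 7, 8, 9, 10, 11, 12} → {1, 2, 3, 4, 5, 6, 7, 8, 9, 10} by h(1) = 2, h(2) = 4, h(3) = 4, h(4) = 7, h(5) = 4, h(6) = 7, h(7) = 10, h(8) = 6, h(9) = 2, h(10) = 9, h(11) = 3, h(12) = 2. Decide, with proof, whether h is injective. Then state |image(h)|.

h(2) = 4 = h(3) with 2 ≠ 3, so h is not injective.
The image of h is {2, 3, 4, 6, 7, 9, 10}, which has 7 elements.

7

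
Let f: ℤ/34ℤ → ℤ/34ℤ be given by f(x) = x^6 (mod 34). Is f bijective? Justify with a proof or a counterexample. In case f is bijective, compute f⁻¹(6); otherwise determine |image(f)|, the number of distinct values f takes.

18

f(16): Repeated squaring mod 34: 16^1 ≡ 16, 16^2 ≡ 16² = 256 ≡ 18, 16^4 ≡ 18² = 324 ≡ 18. Since 6 = 4 + 2, 16^6 ≡ 18·18: 18·18 = 324 ≡ 18. So 16^6 ≡ 18 (mod 34).
f(18): Repeated squaring mod 34: 18^1 ≡ 18, 18^2 ≡ 18² = 324 ≡ 18, 18^4 ≡ 18² = 324 ≡ 18. Since 6 = 4 + 2, 18^6 ≡ 18·18: 18·18 = 324 ≡ 18. So 18^6 ≡ 18 (mod 34).
So f(16) = f(18) = 18 while 16 ≠ 18, therefore f is not injective, hence not bijective.
Since f is not bijective, we determine |image(f)|. Computing x^6 mod 34 for each x (by repeated squaring, reducing mod 34 at every step), the values f(0), f(1), …, f(33) are: 0, 1, 30, 15, 16, 19, 8, 9, 4, 21, 26, 25, 2, 33, 32, 13, 18, 17, 18, 13, 32, 33, 2, 25, 26, 21, 4, 9, 8, 19, 16, 15, 30, 1.
The distinct values are {0, 1, 2, 4, 8, 9, 13, 15, 16, 17, 18, 19, 21, 25, 26, 30, 32, 33}; there are 18 of them.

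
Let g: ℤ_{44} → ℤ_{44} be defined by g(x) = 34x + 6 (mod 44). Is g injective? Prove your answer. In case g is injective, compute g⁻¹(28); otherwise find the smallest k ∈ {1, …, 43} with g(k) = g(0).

22

We have gcd(34, 44) = 2 > 1. Taking a = 0 and b = 22: g(0) = 6 and g(22) = 34·22 + 6 = 754 ≡ 6 (mod 44).
So g(0) = g(22) while 0 ≠ 22, hence g is not injective.
Since g is not injective, we find the least positive k with g(k) = g(0): this means 34k ≡ 0 (mod 44), i.e. 44 ∣ 34k. Since gcd(34, 44) = 2, dividing through by 2 this holds exactly when 22 ∣ 17k, and as gcd(17, 22) = 1, exactly when 22 ∣ k.
The smallest positive such k is 22.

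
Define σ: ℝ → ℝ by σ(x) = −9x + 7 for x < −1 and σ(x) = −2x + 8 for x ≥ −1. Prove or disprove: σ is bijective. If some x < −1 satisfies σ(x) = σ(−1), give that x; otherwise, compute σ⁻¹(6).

1

Both pieces are strictly decreasing (slopes −9 and −2), so each is injective on its own interval.
The left piece maps (−∞, −1) onto (16, ∞); the right piece maps [−1, ∞) onto (−∞, 10].
The images leave a gap (16 has no preimage), so σ is not surjective, hence not bijective.
Because the two images are disjoint, no x < −1 has σ(x) = σ(−1), so we compute σ⁻¹(6): 6 lies in (−∞, 10], so solve −2x + 8 = 6: x = (6 − 8)/(−2) = 1.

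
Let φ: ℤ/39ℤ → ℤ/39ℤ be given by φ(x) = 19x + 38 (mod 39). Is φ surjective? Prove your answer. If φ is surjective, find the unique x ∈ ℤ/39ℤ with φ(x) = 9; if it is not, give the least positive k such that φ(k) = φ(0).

Since gcd(19, 39) = 1, 19 is invertible modulo 39. Euclid's algorithm: 39 = 2·19 + 1; back-substituting gives 1 = 37·19 − 18·39, so 19⁻¹ ≡ 37 (mod 39).
For any y ∈ ℤ/39ℤ, x = 37(y − 38) mod 39 satisfies φ(x) = 19·37(y − 38) + 38 ≡ y (since 19·37 ≡ 1 mod 39). So every y has a preimage.
Hence φ is surjective.
Since φ is surjective, we compute φ⁻¹(9): solve 19x + 38 ≡ 9 (mod 39), i.e. 19x ≡ 10 (mod 39).
Multiplying by 19⁻¹ = 37 gives x ≡ 37·10 = 370 = 9·39 + 19 ≡ 19 (mod 39).
Check: φ(19) = 19·19 + 38 = 399 = 10·39 + 9 ≡ 9 (mod 39).

19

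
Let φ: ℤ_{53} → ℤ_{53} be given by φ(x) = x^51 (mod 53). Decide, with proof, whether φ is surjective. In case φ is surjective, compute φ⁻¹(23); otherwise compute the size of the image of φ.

Since 53 is prime, the nonzero elements of ℤ_{53} form a cyclic group of order 52.
As gcd(51, 52) = 1, raising to the 51st power is a bijection on this group: if a^51 ≡ b^51 then (ab^{−1})^51 = 1, and the only element of order dividing gcd(51, 52) = 1 is 1, so a = b.
With φ(0) = 0 this makes φ injective on all of ℤ_{53}, hence bijective (finite equal-size domain and codomain). In particular φ is surjective.
Since φ is surjective, we find the preimage of 23. The inverse of x ↦ x^51 on (ℤ_{53})^× is x ↦ x^51, because 51·51 = 2601 = 50·52 + 1 ≡ 1 (mod 52) and x^{52} = 1 for x ≠ 0 (Fermat). So φ⁻¹(23) = 23^51 mod 53.
Repeated squaring mod 53: 23^1 ≡ 23, 23^2 ≡ 23² = 529 ≡ 52, 23^4 ≡ 52² = 2704 ≡ 1, 23^8 ≡ 1² = 1, 23^16 ≡ 1² = 1, 23^32 ≡ 1² = 1. Since 51 = 32 + 16 + 2 + 1, 23^51 ≡ 1·1·52·23: 1·1 = 1, then 1·52 = 52, then 52·23 = 1196 ≡ 30. So 23^51 ≡ 30 (mod 53).
Hence φ⁻¹(23) = 30.

30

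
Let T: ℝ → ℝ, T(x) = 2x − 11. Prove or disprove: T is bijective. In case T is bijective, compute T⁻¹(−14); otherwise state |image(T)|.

-3/2

Suppose T(u) = T(v). Then 2u − 11 = 2v − 11, thus 2u = 2v, thus u = v.
For any y ∈ ℝ, x = (y + 11)/2 satisfies T(x) = y.
So T is bijective.
Since T is bijective, we compute T⁻¹(−14) = (−14 + 11)/2 = −3/2.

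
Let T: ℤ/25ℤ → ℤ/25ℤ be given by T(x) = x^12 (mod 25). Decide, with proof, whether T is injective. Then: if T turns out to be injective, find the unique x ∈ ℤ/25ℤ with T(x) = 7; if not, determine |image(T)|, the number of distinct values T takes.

6

T(3): Repeated squaring mod 25: 3^1 ≡ 3, 3^2 ≡ 3² = 9, 3^4 ≡ 9² = 81 ≡ 6, 3^8 ≡ 6² = 36 ≡ 11. Since 12 = 8 + 4, 3^12 ≡ 11·6: 11·6 = 66 ≡ 16. So 3^12 ≡ 16 (mod 25).
T(4): Repeated squaring mod 25: 4^1 ≡ 4, 4^2 ≡ 4² = 16, 4^4 ≡ 16² = 256 ≡ 6, 4^8 ≡ 6² = 36 ≡ 11. Since 12 = 8 + 4, 4^12 ≡ 11·6: 11·6 = 66 ≡ 16. So 4^12 ≡ 16 (mod 25).
So T(3) = T(4) = 16 while 3 ≠ 4, so T is not injective.
Since T is not injective, we determine |image(T)|. Computing x^12 mod 25 for each x (by repeated squaring, reducing mod 25 at every step), the values T(0), T(1), …, T(24) are: 0, 1, 21, 16, 16, 0, 11, 1, 11, 6, 0, 21, 6, 6, 21, 0, 6, 11, 1, 11, 0, 16, 16, 21, 1.
The distinct values are {0, 1, 6, 11, 16, 21}; there are 6 of them.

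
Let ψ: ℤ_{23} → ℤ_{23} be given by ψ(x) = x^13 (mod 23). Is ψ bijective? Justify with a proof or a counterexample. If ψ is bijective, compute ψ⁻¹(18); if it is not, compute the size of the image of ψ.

8

Since 23 is prime, the nonzero elements of ℤ_{23} form a cyclic group of order 22.
As gcd(13, 22) = 1, raising to the 13th power is a bijection on this group: if a^13 ≡ b^13 then (ab^{−1})^13 = 1, and the only element of order dividing gcd(13, 22) = 1 is 1, so a = b.
With ψ(0) = 0 this makes ψ injective on all of ℤ_{23}, hence bijective (finite equal-size domain and codomain). In particular ψ is bijective.
Since ψ is bijective, we find the preimage of 18. The inverse of x ↦ x^13 on (ℤ_{23})^× is x ↦ x^17, because 13·17 = 221 = 10·22 + 1 ≡ 1 (mod 22) and x^{22} = 1 for x ≠ 0 (Fermat). So ψ⁻¹(18) = 18^17 mod 23.
Repeated squaring mod 23: 18^1 ≡ 18, 18^2 ≡ 18² = 324 ≡ 2, 18^4 ≡ 2² = 4, 18^8 ≡ 4² = 16, 18^16 ≡ 16² = 256 ≡ 3. Since 17 = 16 + 1, 18^17 ≡ 3·18: 3·18 = 54 ≡ 8. So 18^17 ≡ 8 (mod 23).
Hence ψ⁻¹(18) = 8.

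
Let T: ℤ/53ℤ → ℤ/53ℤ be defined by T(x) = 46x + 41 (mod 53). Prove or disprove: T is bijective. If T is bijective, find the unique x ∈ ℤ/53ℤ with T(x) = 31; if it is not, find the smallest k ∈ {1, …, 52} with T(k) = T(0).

If T(u) = T(v), then 46u ≡ 46v (mod 53). Because gcd(46, 53) = 1, we may cancel 46 to get u ≡ v (mod 53).
We now compute 46⁻¹ mod 53 explicitly. Euclid's algorithm: 53 = 1·46 + 7, 46 = 6·7 + 4, 7 = 1·4 + 3, 4 = 1·3 + 1; back-substituting gives 1 = 15·46 − 13·53, so 46⁻¹ ≡ 15 (mod 53).
For any y ∈ ℤ/53ℤ, x = 15(y − 41) mod 53 satisfies T(x) = 46·15(y − 41) + 41 ≡ y (since 46·15 ≡ 1 mod 53). So every y has a preimage.
So T is bijective.
Since T is bijective, we find T⁻¹(31): we need 46x ≡ 31 − 41 ≡ 43 (mod 53). Using 46⁻¹ = 15: x ≡ 15·43 = 645 = 12·53 + 9, so x = 9.
Check: T(9) = 46·9 + 41 = 455 = 8·53 + 31 ≡ 31 (mod 53).

9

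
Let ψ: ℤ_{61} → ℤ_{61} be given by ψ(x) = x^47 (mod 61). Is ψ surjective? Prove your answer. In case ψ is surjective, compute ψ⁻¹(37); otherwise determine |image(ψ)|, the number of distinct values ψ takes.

Since 61 is prime, the nonzero elements of ℤ_{61} form a cyclic group of order 60.
As gcd(47, 60) = 1, raising to the 47th power is a bijection on this group: if x_1^47 ≡ x_2^47 then (x_1x_2^{−1})^47 = 1, and the only element of order dividing gcd(47, 60) = 1 is 1, so x_1 = x_2.
With ψ(0) = 0 this makes ψ injective on all of ℤ_{61}, hence bijective (finite equal-size domain and codomain). In particular ψ is surjective.
Since ψ is surjective, we find the preimage of 37. The inverse of x ↦ x^47 on (ℤ_{61})^× is x ↦ x^23, because 47·23 = 1081 = 18·60 + 1 ≡ 1 (mod 60) and x^{60} = 1 for x ≠ 0 (Fermat). So ψ⁻¹(37) = 37^23 mod 61.
Repeated squaring mod 61: 37^1 ≡ 37, 37^2 ≡ 37² = 1369 ≡ 27, 37^4 ≡ 27² = 729 ≡ 58, 37^8 ≡ 58² = 3364 ≡ 9, 37^16 ≡ 9² = 81 ≡ 20. Since 23 = 16 + 4 + 2 + 1, 37^23 ≡ 20·58·27·37: 20·58 = 1160 ≡ 1, then 1·27 = 27, then 27·37 = 999 ≡ 23. So 37^23 ≡ 23 (mod 61).
Hence ψ⁻¹(37) = 23.

23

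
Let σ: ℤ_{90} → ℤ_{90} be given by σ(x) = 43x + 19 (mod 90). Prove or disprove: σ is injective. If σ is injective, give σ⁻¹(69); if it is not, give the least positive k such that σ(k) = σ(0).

Suppose σ(a) = σ(b) in ℤ_{90}. Then 43a + 19 ≡ 43b + 19 (mod 90), so 43(a − b) ≡ 0 (mod 90).
Since gcd(43, 90) = 1, 43 is invertible modulo 90, hence a − b ≡ 0 (mod 90), i.e. a = b.
Thus σ is injective.
We now compute 43⁻¹ mod 90 explicitly. Euclid's algorithm: 90 = 2·43 + 4, 43 = 10·4 + 3, 4 = 1·3 + 1; back-substituting gives 1 = 67·43 − 32·90, so 43⁻¹ ≡ 67 (mod 90).
Since σ is injective, we find σ⁻¹(69): we need 43x ≡ 69 − 19 ≡ 50 (mod 90). Using 43⁻¹ = 67: x ≡ 67·50 = 3350 = 37·90 + 20, so x = 20.
Check: σ(20) = 43·20 + 19 = 879 = 9·90 + 69 ≡ 69 (mod 90).

20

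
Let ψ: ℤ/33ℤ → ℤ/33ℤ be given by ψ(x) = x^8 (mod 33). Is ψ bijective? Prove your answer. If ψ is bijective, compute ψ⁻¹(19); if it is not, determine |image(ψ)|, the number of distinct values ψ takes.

12

ψ(4): Repeated squaring mod 33: 4^1 ≡ 4, 4^2 ≡ 4² = 16, 4^4 ≡ 16² = 256 ≡ 25, 4^8 ≡ 25² = 625 ≡ 31. So 4^8 ≡ 31 (mod 33).
ψ(7): Repeated squaring mod 33: 7^1 ≡ 7, 7^2 ≡ 7² = 49 ≡ 16, 7^4 ≡ 16² = 256 ≡ 25, 7^8 ≡ 25² = 625 ≡ 31. So 7^8 ≡ 31 (mod 33).
So ψ(4) = ψ(7) = 31 while 4 ≠ 7, hence ψ is not injective, hence not bijective.
Since ψ is not bijective, we determine |image(ψ)|. Computing x^8 mod 33 for each x (by repeated squaring, reducing mod 33 at every step), the values ψ(0), ψ(1), …, ψ(32) are: 0, 1, 25, 27, 31, 4, 15, 31, 16, 3, 1, 22, 12, 25, 16, 9, 4, 4, 9, 16, 25, 12, 22, 1, 3, 16, 31, 15, 4, 31, 27, 25, 1.
The distinct values are {0, 1, 3, 4, 9, 12, 15, 16, 22, 25, 27, 31}; there are 12 of them.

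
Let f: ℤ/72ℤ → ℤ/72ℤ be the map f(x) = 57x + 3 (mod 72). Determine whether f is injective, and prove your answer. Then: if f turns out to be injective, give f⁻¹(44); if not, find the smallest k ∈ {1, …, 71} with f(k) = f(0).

Recall: injectivity means: for all x_1, x_2 in the domain, f(x_1) = f(x_2) implies x_1 = x_2.
We have gcd(57, 72) = 3 > 1. Taking x_1 = 0 and x_2 = 24: f(0) = 3 and f(24) = 57·24 + 3 = 1371 ≡ 3 (mod 72).
So f(0) = f(24) while 0 ≠ 24, so f is not injective.
Since f is not injective, we find the least positive k with f(k) = f(0): this means 57k ≡ 0 (mod 72), i.e. 72 ∣ 57k. Since gcd(57, 72) = 3, dividing through by 3 this holds exactly when 24 ∣ 19k, and as gcd(19, 24) = 1, exactly when 24 ∣ k.
The smallest positive such k is 24.

24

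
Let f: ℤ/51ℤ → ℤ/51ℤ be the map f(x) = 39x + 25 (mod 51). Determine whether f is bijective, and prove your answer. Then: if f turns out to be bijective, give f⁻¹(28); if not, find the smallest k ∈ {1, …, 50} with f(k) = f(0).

17

Recall that f is injective if f(s) = f(t) implies s = t.
We have gcd(39, 51) = 3 > 1. Taking s = 0 and t = 17: f(0) = 25 and f(17) = 39·17 + 25 = 688 ≡ 25 (mod 51).
So f(0) = f(17) while 0 ≠ 17, so f is not injective, hence not bijective.
Since f is not bijective, we find the least positive k with f(k) = f(0): this means 39k ≡ 0 (mod 51), i.e. 51 ∣ 39k. Since gcd(39, 51) = 3, dividing through by 3 this holds exactly when 17 ∣ 13k, and as gcd(13, 17) = 1, exactly when 17 ∣ k.
The smallest positive such k is 17.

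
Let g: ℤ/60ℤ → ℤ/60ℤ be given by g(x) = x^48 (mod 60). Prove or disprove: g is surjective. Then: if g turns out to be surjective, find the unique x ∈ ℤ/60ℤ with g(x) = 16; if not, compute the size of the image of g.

g(2): Repeated squaring mod 60: 2^1 ≡ 2, 2^2 ≡ 2² = 4, 2^4 ≡ 4² = 16, 2^8 ≡ 16² = 256 ≡ 16, 2^16 ≡ 16² = 256 ≡ 16, 2^32 ≡ 16² = 256 ≡ 16. Since 48 = 32 + 16, 2^48 ≡ 16·16: 16·16 = 256 ≡ 16. So 2^48 ≡ 16 (mod 60).
g(4): Repeated squaring mod 60: 4^1 ≡ 4, 4^2 ≡ 4² = 16, 4^4 ≡ 16² = 256 ≡ 16, 4^8 ≡ 16² = 256 ≡ 16, 4^16 ≡ 16² = 256 ≡ 16, 4^32 ≡ 16² = 256 ≡ 16. Since 48 = 32 + 16, 4^48 ≡ 16·16: 16·16 = 256 ≡ 16. So 4^48 ≡ 16 (mod 60).
So g(2) = g(4) = 16 while 2 ≠ 4, thus g is not injective.
A non-injective map from the 60-element set ℤ/60ℤ to itself takes at most 59 distinct values, so it cannot be surjective. Hence g is not surjective.
Since g is not surjective, we determine |image(g)|. Computing x^48 mod 60 for each x (by repeated squaring, reducing mod 60 at every step), the values g(0), g(1), …, g(59) are: 0, 1, 16, 21, 16, 25, 36, 1, 16, 21, 40, 1, 36, 1, 16, 45, 16, 1, 36, 1, 40, 21, 16, 1, 36, 25, 16, 21, 16, 1, 0, 1, 16, 21, 16, 25, 36, 1, 16, 21, 40, 1, 36, 1, 16, 45, 16, 1, 36, 1, 40, 21, 16, 1, 36, 25, 16, 21, 16, 1.
The distinct values are {0, 1, 16, 21, 25, 36, 40, 45}; there are 8 of them.

8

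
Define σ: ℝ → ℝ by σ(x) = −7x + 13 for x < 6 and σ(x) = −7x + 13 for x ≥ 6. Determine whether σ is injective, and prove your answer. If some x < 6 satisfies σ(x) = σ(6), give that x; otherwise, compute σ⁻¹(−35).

Both pieces are strictly decreasing (slopes −7 and −7), so each is injective on its own interval.
The left piece maps (−∞, 6) onto (−29, ∞); the right piece maps [6, ∞) onto (−∞, −29].
These images are disjoint, so no value is attained by both pieces. So σ is injective.
Because the two images are disjoint, no x < 6 has σ(x) = σ(6), so we compute σ⁻¹(−35): −35 lies in (−∞, −29], so solve −7x + 13 = −35: x = (−35 − 13)/(−7) = 48/7.

48/7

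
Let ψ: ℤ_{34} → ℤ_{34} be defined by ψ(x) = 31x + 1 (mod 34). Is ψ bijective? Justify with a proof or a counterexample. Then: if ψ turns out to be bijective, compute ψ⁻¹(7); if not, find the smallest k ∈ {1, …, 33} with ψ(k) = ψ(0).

32

Recall: injectivity means: for all s, t in the domain, ψ(s) = ψ(t) implies s = t.
If ψ(s) = ψ(t), then 31s ≡ 31t (mod 34). Because gcd(31, 34) = 1, we may cancel 31 to get s ≡ t (mod 34).
We now compute 31⁻¹ mod 34 explicitly. Euclid's algorithm: 34 = 1·31 + 3, 31 = 10·3 + 1; back-substituting gives 1 = 11·31 − 10·34, so 31⁻¹ ≡ 11 (mod 34).
For any y ∈ ℤ_{34}, x = 11(y − 1) mod 34 satisfies ψ(x) = 31·11(y − 1) + 1 ≡ y (since 31·11 ≡ 1 mod 34). So every y has a preimage.
Hence ψ is bijective.
Since ψ is bijective, we find ψ⁻¹(7): we need 31x ≡ 7 − 1 ≡ 6 (mod 34). Using 31⁻¹ = 11: x ≡ 11·6 = 66 = 1·34 + 32, so x = 32.
Check: ψ(32) = 31·32 + 1 = 993 = 29·34 + 7 ≡ 7 (mod 34).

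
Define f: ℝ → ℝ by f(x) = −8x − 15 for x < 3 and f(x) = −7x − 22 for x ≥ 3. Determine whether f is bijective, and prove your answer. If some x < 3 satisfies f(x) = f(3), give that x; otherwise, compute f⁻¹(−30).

15/8

Both pieces are strictly decreasing (slopes −8 and −7), so each is injective on its own interval.
The left piece maps (−∞, 3) onto (−39, ∞); the right piece maps [3, ∞) onto (−∞, −43].
The images leave a gap (−39 has no preimage), so f is not surjective, hence not bijective.
Because the two images are disjoint, no x < 3 has f(x) = f(3), so we compute f⁻¹(−30): −30 lies in (−39, ∞), so solve −8x − 15 = −30: x = (−30 + 15)/(−8) = 15/8.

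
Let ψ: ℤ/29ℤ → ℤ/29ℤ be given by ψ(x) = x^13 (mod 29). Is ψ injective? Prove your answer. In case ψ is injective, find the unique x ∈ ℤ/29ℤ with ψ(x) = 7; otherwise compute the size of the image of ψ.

25

Since 29 is prime, the nonzero elements of ℤ/29ℤ form a cyclic group of order 28.
As gcd(13, 28) = 1, raising to the 13th power is a bijection on this group: if u^13 ≡ v^13 then (uv^{−1})^13 = 1, and the only element of order dividing gcd(13, 28) = 1 is 1, so u = v.
With ψ(0) = 0 this makes ψ injective on all of ℤ/29ℤ, hence bijective (finite equal-size domain and codomain). In particular ψ is injective.
Since ψ is injective, we find the preimage of 7. The inverse of x ↦ x^13 on (ℤ/29ℤ)^× is x ↦ x^13, because 13·13 = 169 = 6·28 + 1 ≡ 1 (mod 28) and x^{28} = 1 for x ≠ 0 (Fermat). So ψ⁻¹(7) = 7^13 mod 29.
Repeated squaring mod 29: 7^1 ≡ 7, 7^2 ≡ 7² = 49 ≡ 20, 7^4 ≡ 20² = 400 ≡ 23, 7^8 ≡ 23² = 529 ≡ 7. Since 13 = 8 + 4 + 1, 7^13 ≡ 7·23·7: 7·23 = 161 ≡ 16, then 16·7 = 112 ≡ 25. So 7^13 ≡ 25 (mod 29).
Hence ψ⁻¹(7) = 25.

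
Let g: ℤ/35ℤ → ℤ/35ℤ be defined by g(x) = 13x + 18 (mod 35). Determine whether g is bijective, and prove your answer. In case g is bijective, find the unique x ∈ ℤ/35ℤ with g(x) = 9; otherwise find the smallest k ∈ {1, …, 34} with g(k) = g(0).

2

Suppose g(u) = g(v) in ℤ/35ℤ. Then 13u + 18 ≡ 13v + 18 (mod 35), hence 13(u − v) ≡ 0 (mod 35).
Since gcd(13, 35) = 1, 13 is invertible modulo 35, thus u − v ≡ 0 (mod 35), i.e. u = v.
We now compute 13⁻¹ mod 35 explicitly. Euclid's algorithm: 35 = 2·13 + 9, 13 = 1·9 + 4, 9 = 2·4 + 1; back-substituting gives 1 = 27·13 − 10·35, so 13⁻¹ ≡ 27 (mod 35).
For any y ∈ ℤ/35ℤ, x = 27(y − 18) mod 35 satisfies g(x) = 13·27(y − 18) + 18 ≡ y (since 13·27 ≡ 1 mod 35). So every y has a preimage.
So g is bijective.
Since g is bijective, we compute g⁻¹(9): solve 13x + 18 ≡ 9 (mod 35), i.e. 13x ≡ 26 (mod 35).
Multiplying by 13⁻¹ = 27 gives x ≡ 27·26 = 702 = 20·35 + 2 ≡ 2 (mod 35).
Check: g(2) = 13·2 + 18 = 44 = 1·35 + 9 ≡ 9 (mod 35).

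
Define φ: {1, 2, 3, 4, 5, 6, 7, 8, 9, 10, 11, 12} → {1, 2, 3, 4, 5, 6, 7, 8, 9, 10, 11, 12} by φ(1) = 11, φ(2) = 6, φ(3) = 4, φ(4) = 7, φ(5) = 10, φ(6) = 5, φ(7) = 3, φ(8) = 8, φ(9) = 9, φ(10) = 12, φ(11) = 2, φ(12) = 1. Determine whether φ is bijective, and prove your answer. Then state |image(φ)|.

The values 11, 6, 4, 7, 10, 5, 3, 8, 9, 12, 2, 1 are a permutation of {1, 2, 3, 4, 5, 6, 7, 8, 9, 10, 11, 12}: each element appears exactly once.
So φ is injective and surjective, hence bijective.
The image of φ is {1, 2, 3, 4, 5, 6, 7, 8, 9, 10, 11, 12}, which has 12 elements.

12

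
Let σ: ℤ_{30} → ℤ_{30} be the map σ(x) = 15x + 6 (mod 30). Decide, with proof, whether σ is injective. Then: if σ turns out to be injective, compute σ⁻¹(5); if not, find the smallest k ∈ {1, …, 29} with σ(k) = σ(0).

2

Recall that σ is injective when σ(x_1) = σ(x_2) forces x_1 = x_2.
We have gcd(15, 30) = 15 > 1. Taking x_1 = 0 and x_2 = 2: σ(0) = 6 and σ(2) = 15·2 + 6 = 36 ≡ 6 (mod 30).
So σ(0) = σ(2) while 0 ≠ 2, therefore σ is not injective.
Since σ is not injective, we find the least positive k with σ(k) = σ(0): this means 15k ≡ 0 (mod 30), i.e. 30 ∣ 15k. Since gcd(15, 30) = 15, dividing through by 15 this holds exactly when 2 ∣ k.
The smallest positive such k is 2.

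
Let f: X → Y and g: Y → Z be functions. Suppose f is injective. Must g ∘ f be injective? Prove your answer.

No. Take X = Y = Z = {0, 1}, f = identity (injective), and g(x) = 0 for every x.
Then (g ∘ f)(0) = 0 = (g ∘ f)(1) with 0 ≠ 1, so g ∘ f is not injective.

not injective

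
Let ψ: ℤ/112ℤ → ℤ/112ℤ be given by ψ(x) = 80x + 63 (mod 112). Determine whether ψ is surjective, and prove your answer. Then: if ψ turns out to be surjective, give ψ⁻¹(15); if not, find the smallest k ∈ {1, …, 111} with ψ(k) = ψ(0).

7

Since gcd(80, 112) = 16, we have 80x ≡ 0 (mod 16) for all x, so ψ(x) ≡ 15 (mod 16).
But 0 ≢ 15 (mod 16), so 0 ∈ ℤ/112ℤ has no preimage. Hence ψ is not surjective.
Since ψ is not surjective, we find the least positive k with ψ(k) = ψ(0): this means 80k ≡ 0 (mod 112), i.e. 112 ∣ 80k. Since gcd(80, 112) = 16, dividing through by 16 this holds exactly when 7 ∣ 5k, and as gcd(5, 7) = 1, exactly when 7 ∣ k.
The smallest positive such k is 7.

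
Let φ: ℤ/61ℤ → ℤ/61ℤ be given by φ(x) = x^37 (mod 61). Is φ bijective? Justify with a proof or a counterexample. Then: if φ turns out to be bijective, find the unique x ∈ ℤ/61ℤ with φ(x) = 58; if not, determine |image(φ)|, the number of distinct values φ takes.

34

Since 61 is prime, the nonzero elements of ℤ/61ℤ form a cyclic group of order 60.
As gcd(37, 60) = 1, raising to the 37th power is a bijection on this group: if a^37 ≡ b^37 then (ab^{−1})^37 = 1, and the only element of order dividing gcd(37, 60) = 1 is 1, so a = b.
With φ(0) = 0 this makes φ injective on all of ℤ/61ℤ, hence bijective (finite equal-size domain and codomain). In particular φ is bijective.
Since φ is bijective, we find the preimage of 58. The inverse of x ↦ x^37 on (ℤ/61ℤ)^× is x ↦ x^13, because 37·13 = 481 = 8·60 + 1 ≡ 1 (mod 60) and x^{60} = 1 for x ≠ 0 (Fermat). So φ⁻¹(58) = 58^13 mod 61.
Repeated squaring mod 61: 58^1 ≡ 58, 58^2 ≡ 58² = 3364 ≡ 9, 58^4 ≡ 9² = 81 ≡ 20, 58^8 ≡ 20² = 400 ≡ 34. Since 13 = 8 + 4 + 1, 58^13 ≡ 34·20·58: 34·20 = 680 ≡ 9, then 9·58 = 522 ≡ 34. So 58^13 ≡ 34 (mod 61).
Hence φ⁻¹(58) = 34.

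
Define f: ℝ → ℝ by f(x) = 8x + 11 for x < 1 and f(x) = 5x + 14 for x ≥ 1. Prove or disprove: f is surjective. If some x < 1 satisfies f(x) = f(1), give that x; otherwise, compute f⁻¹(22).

Both pieces are strictly increasing (slopes 8 and 5), so each is injective on its own interval.
The left piece maps (−∞, 1) onto (−∞, 19); the right piece maps [1, ∞) onto [19, ∞).
These images together cover ℝ, so f is surjective.
Because the two images are disjoint, no x < 1 has f(x) = f(1), so we compute f⁻¹(22): 22 lies in [19, ∞), so solve 5x + 14 = 22: x = (22 − 14)/5 = 8/5.

8/5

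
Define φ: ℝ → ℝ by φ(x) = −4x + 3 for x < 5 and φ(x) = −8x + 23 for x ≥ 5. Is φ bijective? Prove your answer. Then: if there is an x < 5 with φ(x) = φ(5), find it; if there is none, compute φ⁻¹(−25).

6

Both pieces are strictly decreasing (slopes −4 and −8), so each is injective on its own interval.
The left piece maps (−∞, 5) onto (−17, ∞); the right piece maps [5, ∞) onto (−∞, −17].
Since −17 = −17, the images partition ℝ: φ is injective and surjective, hence bijective.
Because the two images are disjoint, no x < 5 has φ(x) = φ(5), so we compute φ⁻¹(−25): −25 lies in (−∞, −17], so solve −8x + 23 = −25: x = (−25 − 23)/(−8) = 6.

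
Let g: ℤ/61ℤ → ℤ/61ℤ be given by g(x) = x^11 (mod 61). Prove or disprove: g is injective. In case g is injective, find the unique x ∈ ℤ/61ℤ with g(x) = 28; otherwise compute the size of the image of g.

33

Since 61 is prime, the nonzero elements of ℤ/61ℤ form a cyclic group of order 60.
As gcd(11, 60) = 1, raising to the 11th power is a bijection on this group: if s^11 ≡ t^11 then (st^{−1})^11 = 1, and the only element of order dividing gcd(11, 60) = 1 is 1, so s = t.
With g(0) = 0 this makes g injective on all of ℤ/61ℤ, hence bijective (finite equal-size domain and codomain). In particular g is injective.
Since g is injective, we find the preimage of 28. The inverse of x ↦ x^11 on (ℤ/61ℤ)^× is x ↦ x^11, because 11·11 = 121 = 2·60 + 1 ≡ 1 (mod 60) and x^{60} = 1 for x ≠ 0 (Fermat). So g⁻¹(28) = 28^11 mod 61.
Repeated squaring mod 61: 28^1 ≡ 28, 28^2 ≡ 28² = 784 ≡ 52, 28^4 ≡ 52² = 2704 ≡ 20, 28^8 ≡ 20² = 400 ≡ 34. Since 11 = 8 + 2 + 1, 28^11 ≡ 34·52·28: 34·52 = 1768 ≡ 60, then 60·28 = 1680 ≡ 33. So 28^11 ≡ 33 (mod 61).
Hence g⁻¹(28) = 33.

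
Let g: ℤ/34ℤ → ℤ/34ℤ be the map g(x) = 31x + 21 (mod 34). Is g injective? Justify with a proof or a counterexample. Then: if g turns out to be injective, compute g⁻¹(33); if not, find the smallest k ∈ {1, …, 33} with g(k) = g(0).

30

If g(u) = g(v), then 31u ≡ 31v (mod 34). Because gcd(31, 34) = 1, we may cancel 31 to get u ≡ v (mod 34).
So g is injective.
We now compute 31⁻¹ mod 34 explicitly. Euclid's algorithm: 34 = 1·31 + 3, 31 = 10·3 + 1; back-substituting gives 1 = 11·31 − 10·34, so 31⁻¹ ≡ 11 (mod 34).
Since g is injective, we compute g⁻¹(33): solve 31x + 21 ≡ 33 (mod 34), i.e. 31x ≡ 12 (mod 34).
Multiplying by 31⁻¹ = 11 gives x ≡ 11·12 = 132 = 3·34 + 30 ≡ 30 (mod 34).
Check: g(30) = 31·30 + 21 = 951 = 27·34 + 33 ≡ 33 (mod 34).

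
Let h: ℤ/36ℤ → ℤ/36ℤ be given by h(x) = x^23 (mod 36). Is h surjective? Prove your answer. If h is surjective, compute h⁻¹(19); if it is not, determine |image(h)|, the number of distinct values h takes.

21

h(0) = 0^23 = 0.
h(6): Repeated squaring mod 36: 6^1 ≡ 6, 6^2 ≡ 6² = 36 ≡ 0, 6^4 ≡ 0² = 0, 6^8 ≡ 0² = 0, 6^16 ≡ 0² = 0. Since 23 = 16 + 4 + 2 + 1, 6^23 ≡ 0·0·0·6: 0·0 = 0, then 0·0 = 0, then 0·6 = 0. So 6^23 ≡ 0 (mod 36).
So h(0) = h(6) = 0 while 0 ≠ 6, hence h is not injective.
A non-injective map from the 36-element set ℤ/36ℤ to itself takes at most 35 distinct values, so it cannot be surjective. Thus h is not surjective.
Since h is not surjective, we determine |image(h)|. Computing x^23 mod 36 for each x (by repeated squaring, reducing mod 36 at every step), the values h(0), h(1), …, h(35) are: 0, 1, 32, 27, 16, 29, 0, 31, 8, 9, 28, 23, 0, 25, 20, 27, 4, 17, 0, 19, 32, 9, 16, 11, 0, 13, 8, 27, 28, 5, 0, 7, 20, 9, 4, 35.
The distinct values are {0, 1, 4, 5, 7, 8, 9, 11, 13, 16, 17, 19, 20, 23, 25, 27, 28, 29, 31, 32, 35}; there are 21 of them.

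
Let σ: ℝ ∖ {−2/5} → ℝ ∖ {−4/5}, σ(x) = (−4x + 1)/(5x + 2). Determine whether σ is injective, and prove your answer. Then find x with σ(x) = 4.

Suppose σ(u) = σ(v). Cross-multiplying: (−4u + 1)(5v + 2) = (−4v + 1)(5u + 2).
Expanding both sides and cancelling the symmetric terms leaves −13·(u − v) = 0. Since −13 ≠ 0, u = v. Hence σ is injective.
Solving σ(x) = 4: cross-multiplying gives −4x + 1 = 4(5x + 2), which rearranges to −24x = 7, so x = −7/24.

-7/24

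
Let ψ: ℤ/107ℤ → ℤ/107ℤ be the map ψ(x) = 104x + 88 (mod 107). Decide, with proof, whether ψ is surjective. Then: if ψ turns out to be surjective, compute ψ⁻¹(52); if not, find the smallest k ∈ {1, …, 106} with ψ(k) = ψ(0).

By definition, ψ is surjective if every y in the codomain equals ψ(x) for some x in the domain.
Since gcd(104, 107) = 1, 104 is invertible modulo 107. Euclid's algorithm: 107 = 1·104 + 3, 104 = 34·3 + 2, 3 = 1·2 + 1; back-substituting gives 1 = 71·104 − 69·107, so 104⁻¹ ≡ 71 (mod 107).
For any y ∈ ℤ/107ℤ, x = 71(y − 88) mod 107 satisfies ψ(x) = 104·71(y − 88) + 88 ≡ y (since 104·71 ≡ 1 mod 107). So every y has a preimage.
Therefore ψ is surjective.
Since ψ is surjective, we compute ψ⁻¹(52): solve 104x + 88 ≡ 52 (mod 107), i.e. 104x ≡ 71 (mod 107).
Multiplying by 104⁻¹ = 71 gives x ≡ 71·71 = 5041 = 47·107 + 12 ≡ 12 (mod 107).
Check: ψ(12) = 104·12 + 88 = 1336 = 12·107 + 52 ≡ 52 (mod 107).

12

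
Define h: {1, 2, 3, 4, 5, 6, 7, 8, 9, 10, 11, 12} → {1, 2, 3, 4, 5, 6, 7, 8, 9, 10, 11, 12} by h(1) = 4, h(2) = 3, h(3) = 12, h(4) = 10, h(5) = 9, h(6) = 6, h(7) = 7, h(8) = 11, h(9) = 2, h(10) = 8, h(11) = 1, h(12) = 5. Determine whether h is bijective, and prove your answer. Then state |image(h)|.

The values 4, 3, 12, 10, 9, 6, 7, 11, 2, 8, 1, 5 are a permutation of {1, 2, 3, 4, 5, 6, 7, 8, 9, 10, 11, 12}: each element appears exactly once.
So h is injective and surjective, hence bijective.
The image of h is {1, 2, 3, 4, 5, 6, 7, 8, 9, 10, 11, 12}, which has 12 elements.

12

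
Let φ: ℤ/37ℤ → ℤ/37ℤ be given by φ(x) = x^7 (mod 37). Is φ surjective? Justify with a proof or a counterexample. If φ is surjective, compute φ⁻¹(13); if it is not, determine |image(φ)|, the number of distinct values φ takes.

18

Since 37 is prime, the nonzero elements of ℤ/37ℤ form a cyclic group of order 36.
As gcd(7, 36) = 1, raising to the 7th power is a bijection on this group: if u^7 ≡ v^7 then (uv^{−1})^7 = 1, and the only element of order dividing gcd(7, 36) = 1 is 1, so u = v.
With φ(0) = 0 this makes φ injective on all of ℤ/37ℤ, hence bijective (finite equal-size domain and codomain). In particular φ is surjective.
Since φ is surjective, we find the preimage of 13. The inverse of x ↦ x^7 on (ℤ/37ℤ)^× is x ↦ x^31, because 7·31 = 217 = 6·36 + 1 ≡ 1 (mod 36) and x^{36} = 1 for x ≠ 0 (Fermat). So φ⁻¹(13) = 13^31 mod 37.
Repeated squaring mod 37: 13^1 ≡ 13, 13^2 ≡ 13² = 169 ≡ 21, 13^4 ≡ 21² = 441 ≡ 34, 13^8 ≡ 34² = 1156 ≡ 9, 13^16 ≡ 9² = 81 ≡ 7. Since 31 = 16 + 8 + 4 + 2 + 1, 13^31 ≡ 7·9·34·21·13: 7·9 = 63 ≡ 26, then 26·34 = 884 ≡ 33, then 33·21 = 693 ≡ 27, then 27·13 = 351 ≡ 18. So 13^31 ≡ 18 (mod 37).
Hence φ⁻¹(13) = 18.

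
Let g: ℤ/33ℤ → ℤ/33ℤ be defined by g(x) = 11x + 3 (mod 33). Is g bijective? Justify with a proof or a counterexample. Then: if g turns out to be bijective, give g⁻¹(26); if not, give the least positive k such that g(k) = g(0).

We have gcd(11, 33) = 11 > 1. Taking a = 0 and b = 3: g(0) = 3 and g(3) = 11·3 + 3 = 36 ≡ 3 (mod 33).
So g(0) = g(3) while 0 ≠ 3, thus g is not injective, hence not bijective.
Since g is not bijective, we find the least positive k with g(k) = g(0): this means 11k ≡ 0 (mod 33), i.e. 33 ∣ 11k. Since gcd(11, 33) = 11, dividing through by 11 this holds exactly when 3 ∣ k.
The smallest positive such k is 3.

3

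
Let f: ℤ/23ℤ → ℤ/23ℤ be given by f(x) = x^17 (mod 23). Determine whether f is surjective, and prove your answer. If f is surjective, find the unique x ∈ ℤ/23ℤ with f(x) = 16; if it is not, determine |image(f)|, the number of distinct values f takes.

Since 23 is prime, the nonzero elements of ℤ/23ℤ form a cyclic group of order 22.
As gcd(17, 22) = 1, raising to the 17th power is a bijection on this group: if x_1^17 ≡ x_2^17 then (x_1x_2^{−1})^17 = 1, and the only element of order dividing gcd(17, 22) = 1 is 1, so x_1 = x_2.
With f(0) = 0 this makes f injective on all of ℤ/23ℤ, hence bijective (finite equal-size domain and codomain). In particular f is surjective.
Since f is surjective, we find the preimage of 16. The inverse of x ↦ x^17 on (ℤ/23ℤ)^× is x ↦ x^13, because 17·13 = 221 = 10·22 + 1 ≡ 1 (mod 22) and x^{22} = 1 for x ≠ 0 (Fermat). So f⁻¹(16) = 16^13 mod 23.
Repeated squaring mod 23: 16^1 ≡ 16, 16^2 ≡ 16² = 256 ≡ 3, 16^4 ≡ 3² = 9, 16^8 ≡ 9² = 81 ≡ 12. Since 13 = 8 + 4 + 1, 16^13 ≡ 12·9·16: 12·9 = 108 ≡ 16, then 16·16 = 256 ≡ 3. So 16^13 ≡ 3 (mod 23).
Hence f⁻¹(16) = 3.

3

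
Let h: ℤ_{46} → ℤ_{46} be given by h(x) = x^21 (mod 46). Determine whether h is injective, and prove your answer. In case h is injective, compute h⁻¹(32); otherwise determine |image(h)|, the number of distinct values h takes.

Computing x^21 mod 46 for each x (by repeated squaring, reducing mod 46 at every step), the values h(0), h(1), …, h(45) are: 0, 1, 12, 31, 6, 37, 4, 33, 26, 41, 30, 21, 2, 39, 28, 43, 36, 19, 32, 17, 38, 11, 22, 23, 24, 35, 8, 29, 14, 27, 10, 3, 18, 7, 44, 25, 16, 5, 20, 13, 42, 9, 40, 15, 34, 45.
Every element of ℤ_{46} appears exactly once in this list, so h is a bijection, and in particular injective.
Since h is injective, we read off the preimage of 32 from the same table: h(18) = 32, so h⁻¹(32) = 18.

18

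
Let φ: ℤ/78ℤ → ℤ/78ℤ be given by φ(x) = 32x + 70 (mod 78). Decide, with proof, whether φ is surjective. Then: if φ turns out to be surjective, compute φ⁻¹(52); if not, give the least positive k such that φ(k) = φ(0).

Since gcd(32, 78) = 2, we have 32x ≡ 0 (mod 2) for all x, so φ(x) ≡ 0 (mod 2).
But 1 ≢ 0 (mod 2), so 1 ∈ ℤ/78ℤ has no preimage. So φ is not surjective.
Since φ is not surjective, we find the least positive k with φ(k) = φ(0): this means 32k ≡ 0 (mod 78), i.e. 78 ∣ 32k. Since gcd(32, 78) = 2, dividing through by 2 this holds exactly when 39 ∣ 16k, and as gcd(16, 39) = 1, exactly when 39 ∣ k.
The smallest positive such k is 39.

39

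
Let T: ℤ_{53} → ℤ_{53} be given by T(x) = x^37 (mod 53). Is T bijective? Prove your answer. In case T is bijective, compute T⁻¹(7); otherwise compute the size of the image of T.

Since 53 is prime, the nonzero elements of ℤ_{53} form a cyclic group of order 52.
As gcd(37, 52) = 1, raising to the 37th power is a bijection on this group: if s^37 ≡ t^37 then (st^{−1})^37 = 1, and the only element of order dividing gcd(37, 52) = 1 is 1, so s = t.
With T(0) = 0 this makes T injective on all of ℤ_{53}, hence bijective (finite equal-size domain and codomain). In particular T is bijective.
Since T is bijective, we find the preimage of 7. The inverse of x ↦ x^37 on (ℤ_{53})^× is x ↦ x^45, because 37·45 = 1665 = 32·52 + 1 ≡ 1 (mod 52) and x^{52} = 1 for x ≠ 0 (Fermat). So T⁻¹(7) = 7^45 mod 53.
Repeated squaring mod 53: 7^1 ≡ 7, 7^2 ≡ 7² = 49, 7^4 ≡ 49² = 2401 ≡ 16, 7^8 ≡ 16² = 256 ≡ 44, 7^16 ≡ 44² = 1936 ≡ 28, 7^32 ≡ 28² = 784 ≡ 42. Since 45 = 32 + 8 + 4 + 1, 7^45 ≡ 42·44·16·7: 42·44 = 1848 ≡ 46, then 46·16 = 736 ≡ 47, then 47·7 = 329 ≡ 11. So 7^45 ≡ 11 (mod 53).
Hence T⁻¹(7) = 11.

11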